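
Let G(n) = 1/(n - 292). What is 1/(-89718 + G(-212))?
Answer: -504/45217873 ≈ -1.1146e-5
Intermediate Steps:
G(n) = 1/(-292 + n)
1/(-89718 + G(-212)) = 1/(-89718 + 1/(-292 - 212)) = 1/(-89718 + 1/(-504)) = 1/(-89718 - 1/504) = 1/(-45217873/504) = -504/45217873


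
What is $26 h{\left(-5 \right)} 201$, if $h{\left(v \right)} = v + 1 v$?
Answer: $-52260$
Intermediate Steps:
$h{\left(v \right)} = 2 v$ ($h{\left(v \right)} = v + v = 2 v$)
$26 h{\left(-5 \right)} 201 = 26 \cdot 2 \left(-5\right) 201 = 26 \left(-10\right) 201 = \left(-260\right) 201 = -52260$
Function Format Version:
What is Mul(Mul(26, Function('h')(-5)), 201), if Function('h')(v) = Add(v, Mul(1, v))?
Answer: -52260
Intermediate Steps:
Function('h')(v) = Mul(2, v) (Function('h')(v) = Add(v, v) = Mul(2, v))
Mul(Mul(26, Function('h')(-5)), 201) = Mul(Mul(26, Mul(2, -5)), 201) = Mul(Mul(26, -10), 201) = Mul(-260, 201) = -52260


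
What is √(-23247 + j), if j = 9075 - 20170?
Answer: I*√34342 ≈ 185.32*I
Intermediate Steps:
j = -11095
√(-23247 + j) = √(-23247 - 11095) = √(-34342) = I*√34342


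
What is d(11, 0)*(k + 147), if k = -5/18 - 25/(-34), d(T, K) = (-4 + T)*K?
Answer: 0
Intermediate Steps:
d(T, K) = K*(-4 + T)
k = 70/153 (k = -5*1/18 - 25*(-1/34) = -5/18 + 25/34 = 70/153 ≈ 0.45752)
d(11, 0)*(k + 147) = (0*(-4 + 11))*(70/153 + 147) = (0*7)*(22561/153) = 0*(22561/153) = 0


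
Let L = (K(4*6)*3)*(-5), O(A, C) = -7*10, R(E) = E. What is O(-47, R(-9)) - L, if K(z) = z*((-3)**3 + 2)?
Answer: -9070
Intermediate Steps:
O(A, C) = -70
K(z) = -25*z (K(z) = z*(-27 + 2) = z*(-25) = -25*z)
L = 9000 (L = (-100*6*3)*(-5) = (-25*24*3)*(-5) = -600*3*(-5) = -1800*(-5) = 9000)
O(-47, R(-9)) - L = -70 - 1*9000 = -70 - 9000 = -9070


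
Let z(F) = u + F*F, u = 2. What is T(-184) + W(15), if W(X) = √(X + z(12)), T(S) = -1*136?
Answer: -136 + √161 ≈ -123.31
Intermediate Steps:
T(S) = -136
z(F) = 2 + F² (z(F) = 2 + F*F = 2 + F²)
W(X) = √(146 + X) (W(X) = √(X + (2 + 12²)) = √(X + (2 + 144)) = √(X + 146) = √(146 + X))
T(-184) + W(15) = -136 + √(146 + 15) = -136 + √161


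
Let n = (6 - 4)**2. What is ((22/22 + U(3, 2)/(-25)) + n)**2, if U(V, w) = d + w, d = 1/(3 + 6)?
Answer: 1223236/50625 ≈ 24.163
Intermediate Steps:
d = 1/9 ≈ 0.11111
U(V, w) = 1/9 + w
n = 4 (n = 2**2 = 4)
((22/22 + U(3, 2)/(-25)) + n)**2 = ((22/22 + (1/9 + 2)/(-25)) + 4)**2 = ((22*(1/22) + (19/9)*(-1/25)) + 4)**2 = ((1 - 19/225) + 4)**2 = (206/225 + 4)**2 = (1106/225)**2 = 1223236/50625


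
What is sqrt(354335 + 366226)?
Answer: sqrt(720561) ≈ 848.86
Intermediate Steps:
sqrt(354335 + 366226) = sqrt(720561)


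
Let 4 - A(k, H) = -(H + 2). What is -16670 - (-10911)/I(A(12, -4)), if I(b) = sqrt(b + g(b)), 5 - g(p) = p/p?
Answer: -16670 + 3637*sqrt(6)/2 ≈ -12216.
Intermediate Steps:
g(p) = 4 (g(p) = 5 - p/p = 5 - 1*1 = 5 - 1 = 4)
A(k, H) = 6 + H (A(k, H) = 4 - (-1)*(H + 2) = 4 - (-1)*(2 + H) = 4 - (-2 - H) = 4 + (2 + H) = 6 + H)
I(b) = sqrt(4 + b) (I(b) = sqrt(b + 4) = sqrt(4 + b))
-16670 - (-10911)/I(A(12, -4)) = -16670 - (-10911)/(sqrt(4 + (6 - 4))) = -16670 - (-10911)/(sqrt(4 + 2)) = -16670 - (-10911)/(sqrt(6)) = -16670 - (-10911)*sqrt(6)/6 = -16670 - (-3637)*sqrt(6)/2 = -16670 + 3637*sqrt(6)/2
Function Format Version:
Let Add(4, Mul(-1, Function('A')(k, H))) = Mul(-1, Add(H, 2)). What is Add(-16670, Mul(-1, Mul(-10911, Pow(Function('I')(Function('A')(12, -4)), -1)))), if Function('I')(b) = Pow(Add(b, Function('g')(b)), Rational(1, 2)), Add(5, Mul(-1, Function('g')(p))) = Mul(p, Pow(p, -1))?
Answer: Add(-16670, Mul(Rational(3637, 2), Pow(6, Rational(1, 2)))) ≈ -12216.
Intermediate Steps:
Function('g')(p) = 4 (Function('g')(p) = Add(5, Mul(-1, Mul(p, Pow(p, -1)))) = Add(5, Mul(-1, 1)) = Add(5, -1) = 4)
Function('A')(k, H) = Add(6, H) (Function('A')(k, H) = Add(4, Mul(-1, Mul(-1, Add(H, 2)))) = Add(4, Mul(-1, Mul(-1, Add(2, H)))) = Add(4, Mul(-1, Add(-2, Mul(-1, H)))) = Add(4, Add(2, H)) = Add(6, H))
Function('I')(b) = Pow(Add(4, b), Rational(1, 2)) (Function('I')(b) = Pow(Add(b, 4), Rational(1, 2)) = Pow(Add(4, b), Rational(1, 2)))
Add(-16670, Mul(-1, Mul(-10911, Pow(Function('I')(Function('A')(12, -4)), -1)))) = Add(-16670, Mul(-1, Mul(-10911, Pow(Pow(Add(4, Add(6, -4)), Rational(1, 2)), -1)))) = Add(-16670, Mul(-1, Mul(-10911, Pow(Pow(Add(4, 2), Rational(1, 2)), -1)))) = Add(-16670, Mul(-1, Mul(-10911, Pow(Pow(6, Rational(1, 2)), -1)))) = Add(-16670, Mul(-1, Mul(-10911, Mul(Rational(1, 6), Pow(6, Rational(1, 2)))))) = Add(-16670, Mul(-1, Mul(Rational(-3637, 2), Pow(6, Rational(1, 2))))) = Add(-16670, Mul(Rational(3637, 2), Pow(6, Rational(1, 2))))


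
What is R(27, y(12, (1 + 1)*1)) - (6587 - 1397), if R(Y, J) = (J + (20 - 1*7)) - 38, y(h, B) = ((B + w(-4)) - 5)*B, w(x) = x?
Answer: -5229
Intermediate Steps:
y(h, B) = B*(-9 + B) (y(h, B) = ((B - 4) - 5)*B = ((-4 + B) - 5)*B = (-9 + B)*B = B*(-9 + B))
R(Y, J) = -25 + J (R(Y, J) = (J + (20 - 7)) - 38 = (J + 13) - 38 = (13 + J) - 38 = -25 + J)
R(27, y(12, (1 + 1)*1)) - (6587 - 1397) = (-25 + ((1 + 1)*1)*(-9 + (1 + 1)*1)) - (6587 - 1397) = (-25 + (2*1)*(-9 + 2*1)) - 1*5190 = (-25 + 2*(-9 + 2)) - 5190 = (-25 + 2*(-7)) - 5190 = (-25 - 14) - 5190 = -39 - 5190 = -5229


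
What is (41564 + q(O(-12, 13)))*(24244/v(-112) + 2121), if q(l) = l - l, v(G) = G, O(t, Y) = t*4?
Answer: 554120857/7 ≈ 7.9160e+7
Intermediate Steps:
O(t, Y) = 4*t
q(l) = 0
(41564 + q(O(-12, 13)))*(24244/v(-112) + 2121) = (41564 + 0)*(24244/(-112) + 2121) = 41564*(24244*(-1/112) + 2121) = 41564*(-6061/28 + 2121) = 41564*(53327/28) = 554120857/7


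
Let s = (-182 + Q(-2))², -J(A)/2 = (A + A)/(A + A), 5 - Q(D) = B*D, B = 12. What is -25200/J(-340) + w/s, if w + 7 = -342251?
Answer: 98203714/7803 ≈ 12585.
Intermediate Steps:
w = -342258 (w = -7 - 342251 = -342258)
Q(D) = 5 - 12*D
J(A) = -2 (J(A) = -2*(A + A)/(A + A) = -2*2*A/(2*A) = -2*2*A*1/(2*A) = -2*1 = -2)
s = 23409 (s = (-182 + (5 - 12*(-2)))² = (-182 + (5 + 24))² = (-182 + 29)² = (-153)² = 23409)
-25200/J(-340) + w/s = -25200/(-2) - 342258/23409 = -25200*(-½) - 342258*1/23409 = 12600 - 114086/7803 = 98203714/7803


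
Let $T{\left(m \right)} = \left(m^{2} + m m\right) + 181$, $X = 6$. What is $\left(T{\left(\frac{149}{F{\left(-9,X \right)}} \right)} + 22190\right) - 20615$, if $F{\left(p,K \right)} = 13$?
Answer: $\frac{341166}{169} \approx 2018.7$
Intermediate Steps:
$T{\left(m \right)} = 181 + 2 m^{2}$ ($T{\left(m \right)} = \left(m^{2} + m^{2}\right) + 181 = 2 m^{2} + 181 = 181 + 2 m^{2}$)
$\left(T{\left(\frac{149}{F{\left(-9,X \right)}} \right)} + 22190\right) - 20615 = \left(\left(181 + 2 \left(\frac{149}{13}\right)^{2}\right) + 22190\right) - 20615 = \left(\left(181 + 2 \cdot \frac{22201}{169}\right) + 22190\right) - 20615 = \left(\left(181 + \frac{44402}{169}\right) + 22190\right) - 20615 = \left(\frac{74991}{169} + 22190\right) - 20615 = \frac{3825101}{169} - 20615 = \frac{341166}{169}$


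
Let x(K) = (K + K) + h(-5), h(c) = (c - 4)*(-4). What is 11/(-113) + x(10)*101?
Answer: 639117/113 ≈ 5655.9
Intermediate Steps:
h(c) = 16 - 4*c (h(c) = (-4 + c)*(-4) = 16 - 4*c)
x(K) = 36 + 2*K (x(K) = (K + K) + (16 - 4*(-5)) = 2*K + (16 + 20) = 2*K + 36 = 36 + 2*K)
11/(-113) + x(10)*101 = 11/(-113) + (36 + 2*10)*101 = 11*(-1/113) + (36 + 20)*101 = -11/113 + 56*101 = -11/113 + 5656 = 639117/113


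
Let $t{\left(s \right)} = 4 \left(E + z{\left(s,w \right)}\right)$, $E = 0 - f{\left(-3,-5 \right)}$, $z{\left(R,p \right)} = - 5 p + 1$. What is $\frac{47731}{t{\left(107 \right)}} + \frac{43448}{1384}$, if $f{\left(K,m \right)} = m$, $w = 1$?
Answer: $\frac{8279187}{692} \approx 11964.0$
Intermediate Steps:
$z{\left(R,p \right)} = 1 - 5 p$
$E = 5$ ($E = 0 - -5 = 0 + 5 = 5$)
$t{\left(s \right)} = 4$ ($t{\left(s \right)} = 4 \left(5 + \left(1 - 5\right)\right) = 4 \left(5 - 4\right) = 4 \cdot 1 = 4$)
$\frac{47731}{t{\left(107 \right)}} + \frac{43448}{1384} = \frac{47731}{4} + \frac{43448}{1384} = 47731 \cdot \frac{1}{4} + 43448 \cdot \frac{1}{1384} = \frac{47731}{4} + \frac{5431}{173} = \frac{8279187}{692}$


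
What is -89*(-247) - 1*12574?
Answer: 9409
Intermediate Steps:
-89*(-247) - 1*12574 = 21983 - 12574 = 9409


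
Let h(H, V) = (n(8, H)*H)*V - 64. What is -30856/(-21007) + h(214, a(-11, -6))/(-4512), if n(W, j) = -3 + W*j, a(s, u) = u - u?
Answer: 627530/423141 ≈ 1.4830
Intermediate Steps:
a(s, u) = 0
h(H, V) = -64 + H*V*(-3 + 8*H) (h(H, V) = ((-3 + 8*H)*H)*V - 64 = (H*(-3 + 8*H))*V - 64 = H*V*(-3 + 8*H) - 64 = -64 + H*V*(-3 + 8*H))
-30856/(-21007) + h(214, a(-11, -6))/(-4512) = -30856/(-21007) + (-64 + 214*0*(-3 + 8*214))/(-4512) = -30856*(-1/21007) + (-64 + 214*0*(-3 + 1712))*(-1/4512) = 4408/3001 + (-64 + 214*0*1709)*(-1/4512) = 4408/3001 + (-64 + 0)*(-1/4512) = 4408/3001 - 64*(-1/4512) = 4408/3001 + 2/141 = 627530/423141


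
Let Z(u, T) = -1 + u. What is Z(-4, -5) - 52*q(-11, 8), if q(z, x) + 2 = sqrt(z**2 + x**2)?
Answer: 99 - 52*sqrt(185) ≈ -608.28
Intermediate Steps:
q(z, x) = -2 + sqrt(x**2 + z**2) (q(z, x) = -2 + sqrt(z**2 + x**2) = -2 + sqrt(x**2 + z**2))
Z(-4, -5) - 52*q(-11, 8) = (-1 - 4) - 52*(-2 + sqrt(8**2 + (-11)**2)) = -5 - 52*(-2 + sqrt(64 + 121)) = -5 - 52*(-2 + sqrt(185)) = -5 + (104 - 52*sqrt(185)) = 99 - 52*sqrt(185)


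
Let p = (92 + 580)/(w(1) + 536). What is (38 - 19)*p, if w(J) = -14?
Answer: 2128/87 ≈ 24.460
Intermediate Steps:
p = 112/87 (p = (92 + 580)/(-14 + 536) = 672/522 = 672*(1/522) = 112/87 ≈ 1.2874)
(38 - 19)*p = (38 - 19)*(112/87) = 19*(112/87) = 2128/87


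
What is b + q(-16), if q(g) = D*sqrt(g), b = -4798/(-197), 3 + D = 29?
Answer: 4798/197 + 104*I ≈ 24.355 + 104.0*I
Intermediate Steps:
D = 26 (D = -3 + 29 = 26)
b = 4798/197 (b = -4798*(-1/197) = 4798/197 ≈ 24.355)
q(g) = 26*sqrt(g)
b + q(-16) = 4798/197 + 26*sqrt(-16) = 4798/197 + 26*(4*I) = 4798/197 + 104*I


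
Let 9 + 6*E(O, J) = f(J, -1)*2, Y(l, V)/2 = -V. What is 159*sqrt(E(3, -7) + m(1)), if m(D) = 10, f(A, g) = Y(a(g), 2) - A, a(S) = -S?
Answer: 159*sqrt(38)/2 ≈ 490.07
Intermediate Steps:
Y(l, V) = -2*V (Y(l, V) = 2*(-V) = -2*V)
f(A, g) = -4 - A (f(A, g) = -2*2 - A = -4 - A)
E(O, J) = -17/6 - J/3 (E(O, J) = -3/2 + ((-4 - J)*2)/6 = -3/2 + (-8 - 2*J)/6 = -3/2 + (-4/3 - J/3) = -17/6 - J/3)
159*sqrt(E(3, -7) + m(1)) = 159*sqrt((-17/6 - 1/3*(-7)) + 10) = 159*sqrt((-17/6 + 7/3) + 10) = 159*sqrt(-1/2 + 10) = 159*sqrt(19/2) = 159*(sqrt(38)/2) = 159*sqrt(38)/2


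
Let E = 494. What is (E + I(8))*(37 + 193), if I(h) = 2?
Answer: 114080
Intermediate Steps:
(E + I(8))*(37 + 193) = (494 + 2)*(37 + 193) = 496*230 = 114080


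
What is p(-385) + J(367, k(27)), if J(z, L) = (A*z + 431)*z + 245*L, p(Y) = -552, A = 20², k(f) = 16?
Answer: 54037145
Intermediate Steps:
A = 400
J(z, L) = 245*L + z*(431 + 400*z) (J(z, L) = (400*z + 431)*z + 245*L = (431 + 400*z)*z + 245*L = z*(431 + 400*z) + 245*L = 245*L + z*(431 + 400*z))
p(-385) + J(367, k(27)) = -552 + (245*16 + 400*367² + 431*367) = -552 + (3920 + 400*134689 + 158177) = -552 + (3920 + 53875600 + 158177) = -552 + 54037697 = 54037145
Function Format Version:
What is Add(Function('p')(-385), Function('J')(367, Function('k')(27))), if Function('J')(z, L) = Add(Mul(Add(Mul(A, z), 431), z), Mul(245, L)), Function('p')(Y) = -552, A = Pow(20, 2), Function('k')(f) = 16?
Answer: 54037145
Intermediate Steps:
A = 400
Function('J')(z, L) = Add(Mul(245, L), Mul(z, Add(431, Mul(400, z)))) (Function('J')(z, L) = Add(Mul(Add(Mul(400, z), 431), z), Mul(245, L)) = Add(Mul(Add(431, Mul(400, z)), z), Mul(245, L)) = Add(Mul(z, Add(431, Mul(400, z))), Mul(245, L)) = Add(Mul(245, L), Mul(z, Add(431, Mul(400, z)))))
Add(Function('p')(-385), Function('J')(367, Function('k')(27))) = Add(-552, Add(Mul(245, 16), Mul(400, Pow(367, 2)), Mul(431, 367))) = Add(-552, Add(3920, Mul(400, 134689), 158177)) = Add(-552, Add(3920, 53875600, 158177)) = Add(-552, 54037697) = 54037145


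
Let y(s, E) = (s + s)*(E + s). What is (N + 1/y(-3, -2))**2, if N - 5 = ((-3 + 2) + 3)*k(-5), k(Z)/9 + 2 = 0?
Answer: 863041/900 ≈ 958.93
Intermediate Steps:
k(Z) = -18 (k(Z) = -18 + 9*0 = -18 + 0 = -18)
y(s, E) = 2*s*(E + s) (y(s, E) = (2*s)*(E + s) = 2*s*(E + s))
N = -31 (N = 5 + ((-3 + 2) + 3)*(-18) = 5 + (-1 + 3)*(-18) = 5 + 2*(-18) = 5 - 36 = -31)
(N + 1/y(-3, -2))**2 = (-31 + 1/(2*(-3)*(-2 - 3)))**2 = (-31 + 1/(2*(-3)*(-5)))**2 = (-31 + 1/30)**2 = (-929/30)**2 = 863041/900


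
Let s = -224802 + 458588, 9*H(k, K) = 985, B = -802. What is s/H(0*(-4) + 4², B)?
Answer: 2104074/985 ≈ 2136.1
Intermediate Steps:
H(k, K) = 985/9 (H(k, K) = (⅑)*985 = 985/9)
s = 233786
s/H(0*(-4) + 4², B) = 233786/(985/9) = 233786*(9/985) = 2104074/985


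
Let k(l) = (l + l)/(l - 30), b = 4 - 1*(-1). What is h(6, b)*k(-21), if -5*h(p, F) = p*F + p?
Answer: -504/85 ≈ -5.9294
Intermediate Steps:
b = 5 (b = 4 + 1 = 5)
k(l) = 2*l/(-30 + l) (k(l) = (2*l)/(-30 + l) = 2*l/(-30 + l))
h(p, F) = -p/5 - F*p/5 (h(p, F) = -(p*F + p)/5 = -(F*p + p)/5 = -(p + F*p)/5 = -p/5 - F*p/5)
h(6, b)*k(-21) = (-1/5*6*(1 + 5))*(2*(-21)/(-30 - 21)) = (-1/5*6*6)*(2*(-21)/(-51)) = -72*(-21)*(-1)/(5*51) = -36/5*14/17 = -504/85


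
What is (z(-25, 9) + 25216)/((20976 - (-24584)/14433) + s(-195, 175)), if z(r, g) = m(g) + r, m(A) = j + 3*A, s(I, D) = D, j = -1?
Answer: 363956961/305296967 ≈ 1.1921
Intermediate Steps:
m(A) = -1 + 3*A
z(r, g) = -1 + r + 3*g (z(r, g) = (-1 + 3*g) + r = -1 + r + 3*g)
(z(-25, 9) + 25216)/((20976 - (-24584)/14433) + s(-195, 175)) = ((-1 - 25 + 3*9) + 25216)/((20976 - (-24584)/14433) + 175) = ((-1 - 25 + 27) + 25216)/((20976 - (-24584)/14433) + 175) = (1 + 25216)/((20976 - 1*(-24584/14433)) + 175) = 25217/((20976 + 24584/14433) + 175) = 25217/(302771192/14433 + 175) = 25217/(305296967/14433) = 25217*(14433/305296967) = 363956961/305296967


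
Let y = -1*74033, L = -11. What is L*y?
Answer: 814363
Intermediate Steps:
y = -74033
L*y = -11*(-74033) = 814363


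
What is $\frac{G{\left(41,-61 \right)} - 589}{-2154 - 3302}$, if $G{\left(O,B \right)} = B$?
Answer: $\frac{325}{2728} \approx 0.11913$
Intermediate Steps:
$\frac{G{\left(41,-61 \right)} - 589}{-2154 - 3302} = \frac{-61 - 589}{-2154 - 3302} = - \frac{650}{-5456} = \left(-650\right) \left(- \frac{1}{5456}\right) = \frac{325}{2728}$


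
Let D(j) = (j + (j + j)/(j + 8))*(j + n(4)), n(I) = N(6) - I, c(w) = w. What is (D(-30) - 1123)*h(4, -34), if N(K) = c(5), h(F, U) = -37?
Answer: 135161/11 ≈ 12287.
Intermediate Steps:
N(K) = 5
n(I) = 5 - I
D(j) = (1 + j)*(j + 2*j/(8 + j)) (D(j) = (j + (j + j)/(j + 8))*(j + (5 - 1*4)) = (j + (2*j)/(8 + j))*(j + (5 - 4)) = (j + 2*j/(8 + j))*(j + 1) = (j + 2*j/(8 + j))*(1 + j) = (1 + j)*(j + 2*j/(8 + j)))
(D(-30) - 1123)*h(4, -34) = (-30*(10 + (-30)² + 11*(-30))/(8 - 30) - 1123)*(-37) = (-30*(10 + 900 - 330)/(-22) - 1123)*(-37) = (-30*(-1/22)*580 - 1123)*(-37) = (8700/11 - 1123)*(-37) = -3653/11*(-37) = 135161/11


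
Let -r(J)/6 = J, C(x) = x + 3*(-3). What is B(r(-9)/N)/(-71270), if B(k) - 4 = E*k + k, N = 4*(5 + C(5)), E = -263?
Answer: 3533/71270 ≈ 0.049572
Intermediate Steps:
C(x) = -9 + x (C(x) = x - 9 = -9 + x)
r(J) = -6*J
N = 4 (N = 4*(5 + (-9 + 5)) = 4*(5 - 4) = 4*1 = 4)
B(k) = 4 - 262*k (B(k) = 4 + (-263*k + k) = 4 - 262*k)
B(r(-9)/N)/(-71270) = (4 - 262*(-6*(-9))/4)/(-71270) = (4 - 14148/4)*(-1/71270) = (4 - 262*27/2)*(-1/71270) = (4 - 3537)*(-1/71270) = -3533*(-1/71270) = 3533/71270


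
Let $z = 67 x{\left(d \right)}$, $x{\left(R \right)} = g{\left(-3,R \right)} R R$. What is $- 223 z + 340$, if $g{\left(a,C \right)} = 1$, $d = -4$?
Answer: $-238716$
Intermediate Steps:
$x{\left(R \right)} = R^{2}$ ($x{\left(R \right)} = 1 R R = R R = R^{2}$)
$z = 1072$ ($z = 67 \left(-4\right)^{2} = 67 \cdot 16 = 1072$)
$- 223 z + 340 = \left(-223\right) 1072 + 340 = -239056 + 340 = -238716$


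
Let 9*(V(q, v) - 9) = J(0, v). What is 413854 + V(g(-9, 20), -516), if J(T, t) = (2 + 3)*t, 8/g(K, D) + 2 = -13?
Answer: 1240729/3 ≈ 4.1358e+5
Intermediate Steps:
g(K, D) = -8/15 (g(K, D) = 8/(-2 - 13) = 8/(-15) = 8*(-1/15) = -8/15)
J(T, t) = 5*t
V(q, v) = 9 + 5*v/9 (V(q, v) = 9 + (5*v)/9 = 9 + 5*v/9)
413854 + V(g(-9, 20), -516) = 413854 + (9 + (5/9)*(-516)) = 413854 + (9 - 860/3) = 413854 - 833/3 = 1240729/3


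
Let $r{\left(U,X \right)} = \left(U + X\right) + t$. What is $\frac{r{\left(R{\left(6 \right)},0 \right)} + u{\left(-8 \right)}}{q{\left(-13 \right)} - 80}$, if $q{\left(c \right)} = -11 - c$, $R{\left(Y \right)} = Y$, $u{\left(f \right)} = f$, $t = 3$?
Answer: $- \frac{1}{78} \approx -0.012821$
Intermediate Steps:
$r{\left(U,X \right)} = 3 + U + X$ ($r{\left(U,X \right)} = \left(U + X\right) + 3 = 3 + U + X$)
$\frac{r{\left(R{\left(6 \right)},0 \right)} + u{\left(-8 \right)}}{q{\left(-13 \right)} - 80} = \frac{\left(3 + 6 + 0\right) - 8}{\left(-11 - -13\right) - 80} = \frac{9 - 8}{\left(-11 + 13\right) - 80} = 1 \frac{1}{2 - 80} = 1 \frac{1}{-78} = 1 \left(- \frac{1}{78}\right) = - \frac{1}{78}$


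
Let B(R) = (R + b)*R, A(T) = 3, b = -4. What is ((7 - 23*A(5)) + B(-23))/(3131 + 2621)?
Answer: 559/5752 ≈ 0.097184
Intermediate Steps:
B(R) = R*(-4 + R) (B(R) = (R - 4)*R = (-4 + R)*R = R*(-4 + R))
((7 - 23*A(5)) + B(-23))/(3131 + 2621) = ((7 - 23*3) - 23*(-4 - 23))/(3131 + 2621) = ((7 - 69) - 23*(-27))/5752 = (-62 + 621)*(1/5752) = 559*(1/5752) = 559/5752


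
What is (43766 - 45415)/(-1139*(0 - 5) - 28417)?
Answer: 1649/22722 ≈ 0.072573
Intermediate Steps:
(43766 - 45415)/(-1139*(0 - 5) - 28417) = -1649/(-1139*(-5) - 28417) = -1649/(5695 - 28417) = -1649/(-22722) = -1649*(-1/22722) = 1649/22722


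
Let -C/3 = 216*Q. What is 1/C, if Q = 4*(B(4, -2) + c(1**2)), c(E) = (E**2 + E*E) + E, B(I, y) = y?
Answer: -1/2592 ≈ -0.00038580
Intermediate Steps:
c(E) = E + 2*E**2 (c(E) = (E**2 + E**2) + E = 2*E**2 + E = E + 2*E**2)
Q = 4 (Q = 4*(-2 + 1**2*(1 + 2*1**2)) = 4*(-2 + 1*(1 + 2*1)) = 4*(-2 + 1*(1 + 2)) = 4*(-2 + 1*3) = 4*(-2 + 3) = 4*1 = 4)
C = -2592 (C = -648*4 = -3*864 = -2592)
1/C = 1/(-2592) = -1/2592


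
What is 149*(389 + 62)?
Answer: 67199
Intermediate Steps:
149*(389 + 62) = 149*451 = 67199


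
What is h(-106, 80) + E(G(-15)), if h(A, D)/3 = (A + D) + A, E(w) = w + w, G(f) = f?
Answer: -426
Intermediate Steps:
E(w) = 2*w
h(A, D) = 3*D + 6*A (h(A, D) = 3*((A + D) + A) = 3*(D + 2*A) = 3*D + 6*A)
h(-106, 80) + E(G(-15)) = (3*80 + 6*(-106)) + 2*(-15) = (240 - 636) - 30 = -396 - 30 = -426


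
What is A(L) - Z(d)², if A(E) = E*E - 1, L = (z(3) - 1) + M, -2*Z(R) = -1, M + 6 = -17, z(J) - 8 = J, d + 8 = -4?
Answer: 671/4 ≈ 167.75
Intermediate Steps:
d = -12 (d = -8 - 4 = -12)
z(J) = 8 + J
M = -23 (M = -6 - 17 = -23)
Z(R) = ½ (Z(R) = -½*(-1) = ½)
L = -13 (L = ((8 + 3) - 1) - 23 = (11 - 1) - 23 = 10 - 23 = -13)
A(E) = -1 + E² (A(E) = E² - 1 = -1 + E²)
A(L) - Z(d)² = (-1 + (-13)²) - (½)² = (-1 + 169) - 1*¼ = 168 - ¼ = 671/4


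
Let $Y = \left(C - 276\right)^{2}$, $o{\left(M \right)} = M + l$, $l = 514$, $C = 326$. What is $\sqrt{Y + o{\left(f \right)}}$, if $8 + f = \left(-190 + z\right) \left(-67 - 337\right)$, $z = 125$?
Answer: $\sqrt{29266} \approx 171.07$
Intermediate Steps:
$f = 26252$ ($f = -8 + \left(-190 + 125\right) \left(-67 - 337\right) = -8 - -26260 = -8 + 26260 = 26252$)
$o{\left(M \right)} = 514 + M$ ($o{\left(M \right)} = M + 514 = 514 + M$)
$Y = 2500$ ($Y = \left(326 - 276\right)^{2} = 50^{2} = 2500$)
$\sqrt{Y + o{\left(f \right)}} = \sqrt{2500 + \left(514 + 26252\right)} = \sqrt{2500 + 26766} = \sqrt{29266}$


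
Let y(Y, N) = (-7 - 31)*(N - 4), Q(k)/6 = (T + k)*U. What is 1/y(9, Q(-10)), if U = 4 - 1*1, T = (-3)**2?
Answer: 1/836 ≈ 0.0011962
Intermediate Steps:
T = 9
U = 3 (U = 4 - 1 = 3)
Q(k) = 162 + 18*k (Q(k) = 6*((9 + k)*3) = 6*(27 + 3*k) = 162 + 18*k)
y(Y, N) = 152 - 38*N (y(Y, N) = -38*(-4 + N) = 152 - 38*N)
1/y(9, Q(-10)) = 1/(152 - 38*(162 + 18*(-10))) = 1/(152 - 38*(162 - 180)) = 1/(152 - 38*(-18)) = 1/(152 + 684) = 1/836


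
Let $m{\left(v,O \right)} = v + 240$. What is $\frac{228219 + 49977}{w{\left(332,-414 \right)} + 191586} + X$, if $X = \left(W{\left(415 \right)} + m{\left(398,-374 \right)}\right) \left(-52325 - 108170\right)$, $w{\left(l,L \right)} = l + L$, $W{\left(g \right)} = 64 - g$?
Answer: $- \frac{2205267354391}{47876} \approx -4.6062 \cdot 10^{7}$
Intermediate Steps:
$m{\left(v,O \right)} = 240 + v$
$w{\left(l,L \right)} = L + l$
$X = -46062065$ ($X = \left(\left(64 - 415\right) + \left(240 + 398\right)\right) \left(-52325 - 108170\right) = \left(\left(64 - 415\right) + 638\right) \left(-160495\right) = \left(-351 + 638\right) \left(-160495\right) = 287 \left(-160495\right) = -46062065$)
$\frac{228219 + 49977}{w{\left(332,-414 \right)} + 191586} + X = \frac{228219 + 49977}{\left(-414 + 332\right) + 191586} - 46062065 = \frac{278196}{-82 + 191586} - 46062065 = \frac{278196}{191504} - 46062065 = 278196 \cdot \frac{1}{191504} - 46062065 = \frac{69549}{47876} - 46062065 = - \frac{2205267354391}{47876}$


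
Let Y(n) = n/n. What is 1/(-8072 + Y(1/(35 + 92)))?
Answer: -1/8071 ≈ -0.00012390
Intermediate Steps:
Y(n) = 1
1/(-8072 + Y(1/(35 + 92))) = 1/(-8072 + 1) = 1/(-8071) = -1/8071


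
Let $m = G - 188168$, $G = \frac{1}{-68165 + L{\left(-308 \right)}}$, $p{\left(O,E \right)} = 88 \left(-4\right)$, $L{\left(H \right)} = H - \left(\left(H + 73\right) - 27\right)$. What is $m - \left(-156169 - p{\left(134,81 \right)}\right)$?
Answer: $- \frac{2206694062}{68211} \approx -32351.0$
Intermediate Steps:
$L{\left(H \right)} = -46$ ($L{\left(H \right)} = H - \left(\left(73 + H\right) - 27\right) = H - \left(46 + H\right) = -46$)
$p{\left(O,E \right)} = -352$
$G = - \frac{1}{68211}$ ($G = \frac{1}{-68165 - 46} = \frac{1}{-68211} = - \frac{1}{68211} \approx -1.466 \cdot 10^{-5}$)
$m = - \frac{12835127449}{68211}$ ($m = - \frac{1}{68211} - 188168 = - \frac{12835127449}{68211} \approx -1.8817 \cdot 10^{5}$)
$m - \left(-156169 - p{\left(134,81 \right)}\right) = - \frac{12835127449}{68211} - \left(-156169 - -352\right) = - \frac{12835127449}{68211} - \left(-156169 + 352\right) = - \frac{12835127449}{68211} - -155817 = - \frac{12835127449}{68211} + 155817 = - \frac{2206694062}{68211}$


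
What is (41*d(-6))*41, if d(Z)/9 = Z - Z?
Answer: 0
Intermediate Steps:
d(Z) = 0 (d(Z) = 9*(Z - Z) = 9*0 = 0)
(41*d(-6))*41 = (41*0)*41 = 0*41 = 0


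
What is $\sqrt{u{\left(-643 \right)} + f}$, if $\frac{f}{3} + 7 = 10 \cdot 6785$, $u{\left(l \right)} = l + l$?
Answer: $\sqrt{202243} \approx 449.71$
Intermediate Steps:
$u{\left(l \right)} = 2 l$
$f = 203529$ ($f = -21 + 3 \cdot 10 \cdot 6785 = -21 + 3 \cdot 67850 = -21 + 203550 = 203529$)
$\sqrt{u{\left(-643 \right)} + f} = \sqrt{2 \left(-643\right) + 203529} = \sqrt{-1286 + 203529} = \sqrt{202243}$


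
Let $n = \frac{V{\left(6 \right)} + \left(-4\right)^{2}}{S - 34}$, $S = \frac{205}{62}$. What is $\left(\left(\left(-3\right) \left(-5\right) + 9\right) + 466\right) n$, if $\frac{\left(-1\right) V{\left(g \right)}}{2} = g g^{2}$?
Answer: $\frac{12638080}{1903} \approx 6641.1$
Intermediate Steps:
$S = \frac{205}{62}$ ($S = 205 \cdot \frac{1}{62} = \frac{205}{62} \approx 3.3064$)
$V{\left(g \right)} = - 2 g^{3}$ ($V{\left(g \right)} = - 2 g g^{2} = - 2 g^{3}$)
$n = \frac{25792}{1903}$ ($n = \frac{- 2 \cdot 6^{3} + \left(-4\right)^{2}}{\frac{205}{62} - 34} = \frac{\left(-2\right) 216 + 16}{- \frac{1903}{62}} = \left(-432 + 16\right) \left(- \frac{62}{1903}\right) = \left(-416\right) \left(- \frac{62}{1903}\right) = \frac{25792}{1903} \approx 13.553$)
$\left(\left(\left(-3\right) \left(-5\right) + 9\right) + 466\right) n = \left(\left(\left(-3\right) \left(-5\right) + 9\right) + 466\right) \frac{25792}{1903} = \left(\left(15 + 9\right) + 466\right) \frac{25792}{1903} = \left(24 + 466\right) \frac{25792}{1903} = 490 \cdot \frac{25792}{1903} = \frac{12638080}{1903}$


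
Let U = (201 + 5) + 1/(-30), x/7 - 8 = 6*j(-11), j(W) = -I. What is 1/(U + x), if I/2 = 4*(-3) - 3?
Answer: 30/45659 ≈ 0.00065704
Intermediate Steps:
I = -30 (I = 2*(4*(-3) - 3) = 2*(-12 - 3) = 2*(-15) = -30)
j(W) = 30 (j(W) = -1*(-30) = 30)
x = 1316 (x = 56 + 7*(6*30) = 56 + 7*180 = 56 + 1260 = 1316)
U = 6179/30 (U = 206 - 1/30 = 6179/30 ≈ 205.97)
1/(U + x) = 1/(6179/30 + 1316) = 1/(45659/30) = 30/45659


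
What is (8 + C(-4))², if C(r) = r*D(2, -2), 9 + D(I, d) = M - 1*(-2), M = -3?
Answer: 2304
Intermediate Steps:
D(I, d) = -10 (D(I, d) = -9 + (-3 - 1*(-2)) = -9 + (-3 + 2) = -9 - 1 = -10)
C(r) = -10*r (C(r) = r*(-10) = -10*r)
(8 + C(-4))² = (8 - 10*(-4))² = (8 + 40)² = 48² = 2304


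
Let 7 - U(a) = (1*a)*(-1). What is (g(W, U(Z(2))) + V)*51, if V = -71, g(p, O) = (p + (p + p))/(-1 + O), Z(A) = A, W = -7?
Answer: -30039/8 ≈ -3754.9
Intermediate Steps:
U(a) = 7 + a (U(a) = 7 - 1*a*(-1) = 7 - a*(-1) = 7 - (-1)*a = 7 + a)
g(p, O) = 3*p/(-1 + O) (g(p, O) = (p + 2*p)/(-1 + O) = (3*p)/(-1 + O) = 3*p/(-1 + O))
(g(W, U(Z(2))) + V)*51 = (3*(-7)/(-1 + (7 + 2)) - 71)*51 = (3*(-7)/(-1 + 9) - 71)*51 = (3*(-7)/8 - 71)*51 = (3*(-7)*(⅛) - 71)*51 = (-21/8 - 71)*51 = -589/8*51 = -30039/8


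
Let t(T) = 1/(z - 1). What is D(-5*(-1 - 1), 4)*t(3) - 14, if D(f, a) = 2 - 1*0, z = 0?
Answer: -16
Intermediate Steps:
t(T) = -1 (t(T) = 1/(0 - 1) = 1/(-1) = -1)
D(f, a) = 2 (D(f, a) = 2 + 0 = 2)
D(-5*(-1 - 1), 4)*t(3) - 14 = 2*(-1) - 14 = -2 - 14 = -16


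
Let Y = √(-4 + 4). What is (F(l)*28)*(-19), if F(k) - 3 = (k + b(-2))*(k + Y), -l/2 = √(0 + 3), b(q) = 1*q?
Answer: -7980 - 2128*√3 ≈ -11666.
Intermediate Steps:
b(q) = q
Y = 0 (Y = √0 = 0)
l = -2*√3 (l = -2*√(0 + 3) = -2*√3 ≈ -3.4641)
F(k) = 3 + k*(-2 + k) (F(k) = 3 + (k - 2)*(k + 0) = 3 + (-2 + k)*k = 3 + k*(-2 + k))
(F(l)*28)*(-19) = ((3 + (-2*√3)² - (-4)*√3)*28)*(-19) = ((3 + 12 + 4*√3)*28)*(-19) = ((15 + 4*√3)*28)*(-19) = (420 + 112*√3)*(-19) = -7980 - 2128*√3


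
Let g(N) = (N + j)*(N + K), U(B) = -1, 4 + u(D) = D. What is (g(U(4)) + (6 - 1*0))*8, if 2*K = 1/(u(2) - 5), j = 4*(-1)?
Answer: 636/7 ≈ 90.857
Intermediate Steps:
u(D) = -4 + D
j = -4
K = -1/14 (K = 1/(2*((-4 + 2) - 5)) = 1/(2*(-2 - 5)) = (½)/(-7) = (½)*(-⅐) = -1/14 ≈ -0.071429)
g(N) = (-4 + N)*(-1/14 + N) (g(N) = (N - 4)*(N - 1/14) = (-4 + N)*(-1/14 + N))
(g(U(4)) + (6 - 1*0))*8 = ((2/7 + (-1)² - 57/14*(-1)) + (6 - 1*0))*8 = ((2/7 + 1 + 57/14) + (6 + 0))*8 = (75/14 + 6)*8 = (159/14)*8 = 636/7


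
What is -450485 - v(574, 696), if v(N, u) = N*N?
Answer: -779961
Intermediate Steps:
v(N, u) = N²
-450485 - v(574, 696) = -450485 - 1*574² = -450485 - 1*329476 = -450485 - 329476 = -779961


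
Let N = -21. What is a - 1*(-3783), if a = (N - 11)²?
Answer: 4807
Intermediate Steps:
a = 1024 (a = (-21 - 11)² = (-32)² = 1024)
a - 1*(-3783) = 1024 - 1*(-3783) = 1024 + 3783 = 4807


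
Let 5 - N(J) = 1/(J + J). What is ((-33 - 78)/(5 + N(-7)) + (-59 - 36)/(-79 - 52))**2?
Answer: 4018672449/37908649 ≈ 106.01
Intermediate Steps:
N(J) = 5 - 1/(2*J) (N(J) = 5 - 1/(J + J) = 5 - 1/(2*J))
((-33 - 78)/(5 + N(-7)) + (-59 - 36)/(-79 - 52))**2 = ((-33 - 78)/(5 + (5 - 1/2/(-7))) + (-59 - 36)/(-79 - 52))**2 = (-111/(5 + (5 - 1/2*(-1/7))) - 95/(-131))**2 = (-111/(5 + (5 + 1/14)) - 95*(-1/131))**2 = (-111/(5 + 71/14) + 95/131)**2 = (-111/141/14 + 95/131)**2 = (-111*14/141 + 95/131)**2 = (-518/47 + 95/131)**2 = (-63393/6157)**2 = 4018672449/37908649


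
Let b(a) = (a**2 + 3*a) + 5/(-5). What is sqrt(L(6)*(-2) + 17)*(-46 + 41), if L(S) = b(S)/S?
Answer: -5*I*sqrt(6)/3 ≈ -4.0825*I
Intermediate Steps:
b(a) = -1 + a**2 + 3*a (b(a) = (a**2 + 3*a) + 5*(-1/5) = (a**2 + 3*a) - 1 = -1 + a**2 + 3*a)
L(S) = (-1 + S**2 + 3*S)/S
sqrt(L(6)*(-2) + 17)*(-46 + 41) = sqrt((3 + 6 - 1/6)*(-2) + 17)*(-46 + 41) = sqrt((3 + 6 - 1*1/6)*(-2) + 17)*(-5) = sqrt((3 + 6 - 1/6)*(-2) + 17)*(-5) = sqrt((53/6)*(-2) + 17)*(-5) = sqrt(-53/3 + 17)*(-5) = sqrt(-2/3)*(-5) = (I*sqrt(6)/3)*(-5) = -5*I*sqrt(6)/3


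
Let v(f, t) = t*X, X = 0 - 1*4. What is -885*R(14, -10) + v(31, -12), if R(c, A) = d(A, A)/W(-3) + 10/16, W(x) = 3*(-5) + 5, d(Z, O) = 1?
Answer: -3333/8 ≈ -416.63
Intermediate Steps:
X = -4 (X = 0 - 4 = -4)
W(x) = -10 (W(x) = -15 + 5 = -10)
v(f, t) = -4*t (v(f, t) = t*(-4) = -4*t)
R(c, A) = 21/40 (R(c, A) = 1/(-10) + 10/16 = 1*(-⅒) + 10*(1/16) = -⅒ + 5/8 = 21/40)
-885*R(14, -10) + v(31, -12) = -885*21/40 - 4*(-12) = -3717/8 + 48 = -3333/8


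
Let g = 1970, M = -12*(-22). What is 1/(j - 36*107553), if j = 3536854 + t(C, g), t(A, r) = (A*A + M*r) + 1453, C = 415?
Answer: 1/358704 ≈ 2.7878e-6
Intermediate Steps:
M = 264
t(A, r) = 1453 + A² + 264*r (t(A, r) = (A*A + 264*r) + 1453 = (A² + 264*r) + 1453 = 1453 + A² + 264*r)
j = 4230612 (j = 3536854 + (1453 + 415² + 264*1970) = 3536854 + (1453 + 172225 + 520080) = 3536854 + 693758 = 4230612)
1/(j - 36*107553) = 1/(4230612 - 36*107553) = 1/(4230612 - 3871908) = 1/358704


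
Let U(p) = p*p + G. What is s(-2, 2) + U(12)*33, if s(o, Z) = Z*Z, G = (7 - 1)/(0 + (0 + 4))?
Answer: 9611/2 ≈ 4805.5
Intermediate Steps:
G = 3/2 (G = 6/(0 + 4) = 6/4 = 6*(¼) = 3/2 ≈ 1.5000)
U(p) = 3/2 + p² (U(p) = p*p + 3/2 = p² + 3/2 = 3/2 + p²)
s(o, Z) = Z²
s(-2, 2) + U(12)*33 = 2² + (3/2 + 12²)*33 = 4 + (3/2 + 144)*33 = 4 + (291/2)*33 = 4 + 9603/2 = 9611/2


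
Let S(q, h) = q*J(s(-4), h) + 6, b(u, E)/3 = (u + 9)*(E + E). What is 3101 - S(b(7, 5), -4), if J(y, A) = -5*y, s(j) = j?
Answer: -6505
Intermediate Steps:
b(u, E) = 6*E*(9 + u) (b(u, E) = 3*((u + 9)*(E + E)) = 3*((9 + u)*(2*E)) = 3*(2*E*(9 + u)) = 6*E*(9 + u))
S(q, h) = 6 + 20*q (S(q, h) = q*(-5*(-4)) + 6 = q*20 + 6 = 20*q + 6 = 6 + 20*q)
3101 - S(b(7, 5), -4) = 3101 - (6 + 20*(6*5*(9 + 7))) = 3101 - (6 + 20*(6*5*16)) = 3101 - (6 + 20*480) = 3101 - (6 + 9600) = 3101 - 1*9606 = 3101 - 9606 = -6505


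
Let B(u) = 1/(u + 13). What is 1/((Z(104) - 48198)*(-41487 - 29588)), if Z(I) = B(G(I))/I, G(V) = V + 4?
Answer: 12584/43108667073325 ≈ 2.9191e-10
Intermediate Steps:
G(V) = 4 + V
B(u) = 1/(13 + u)
Z(I) = 1/(I*(17 + I)) (Z(I) = 1/((13 + (4 + I))*I) = 1/((17 + I)*I) = 1/(I*(17 + I)))
1/((Z(104) - 48198)*(-41487 - 29588)) = 1/((1/(104*(17 + 104)) - 48198)*(-41487 - 29588)) = 1/((1/104)/121 - 48198*(-71075)) = -1/71075/((1/104)*(1/121) - 48198) = -1/71075/(1/12584 - 48198) = -1/71075/(-606523631/12584) = -12584/606523631*(-1/71075) = 12584/43108667073325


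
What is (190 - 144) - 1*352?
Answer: -306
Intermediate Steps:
(190 - 144) - 1*352 = 46 - 352 = -306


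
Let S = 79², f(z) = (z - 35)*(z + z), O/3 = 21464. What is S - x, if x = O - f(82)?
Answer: -50443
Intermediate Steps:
O = 64392 (O = 3*21464 = 64392)
f(z) = 2*z*(-35 + z) (f(z) = (-35 + z)*(2*z) = 2*z*(-35 + z))
S = 6241
x = 56684 (x = 64392 - 2*82*(-35 + 82) = 64392 - 2*82*47 = 64392 - 1*7708 = 64392 - 7708 = 56684)
S - x = 6241 - 1*56684 = 6241 - 56684 = -50443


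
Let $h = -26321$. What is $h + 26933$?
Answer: $612$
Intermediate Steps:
$h + 26933 = -26321 + 26933 = 612$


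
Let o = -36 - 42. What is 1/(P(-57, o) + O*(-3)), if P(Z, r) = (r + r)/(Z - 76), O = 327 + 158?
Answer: -133/193359 ≈ -0.00068784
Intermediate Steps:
O = 485
o = -78
P(Z, r) = 2*r/(-76 + Z) (P(Z, r) = (2*r)/(-76 + Z) = 2*r/(-76 + Z))
1/(P(-57, o) + O*(-3)) = 1/(2*(-78)/(-76 - 57) + 485*(-3)) = 1/(2*(-78)/(-133) - 1455) = 1/(2*(-78)*(-1/133) - 1455) = 1/(156/133 - 1455) = 1/(-193359/133) = -133/193359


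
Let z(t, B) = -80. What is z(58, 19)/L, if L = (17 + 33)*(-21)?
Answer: 8/105 ≈ 0.076190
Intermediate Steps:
L = -1050 (L = 50*(-21) = -1050)
z(58, 19)/L = -80/(-1050) = -80*(-1/1050) = 8/105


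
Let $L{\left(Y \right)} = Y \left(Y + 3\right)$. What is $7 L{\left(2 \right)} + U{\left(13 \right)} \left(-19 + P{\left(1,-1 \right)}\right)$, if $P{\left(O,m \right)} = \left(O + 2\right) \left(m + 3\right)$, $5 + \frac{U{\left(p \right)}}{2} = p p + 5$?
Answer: $-4324$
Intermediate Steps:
$U{\left(p \right)} = 2 p^{2}$ ($U{\left(p \right)} = -10 + 2 \left(p p + 5\right) = -10 + 2 \left(p^{2} + 5\right) = -10 + 2 \left(5 + p^{2}\right) = -10 + \left(10 + 2 p^{2}\right) = 2 p^{2}$)
$P{\left(O,m \right)} = \left(2 + O\right) \left(3 + m\right)$
$L{\left(Y \right)} = Y \left(3 + Y\right)$
$7 L{\left(2 \right)} + U{\left(13 \right)} \left(-19 + P{\left(1,-1 \right)}\right) = 7 \cdot 2 \left(3 + 2\right) + 2 \cdot 13^{2} \left(-19 + \left(6 + 2 \left(-1\right) + 3 \cdot 1 + 1 \left(-1\right)\right)\right) = 7 \cdot 2 \cdot 5 + 2 \cdot 169 \left(-19 + \left(6 - 2 + 3 - 1\right)\right) = 7 \cdot 10 + 338 \left(-19 + 6\right) = 70 + 338 \left(-13\right) = 70 - 4394 = -4324$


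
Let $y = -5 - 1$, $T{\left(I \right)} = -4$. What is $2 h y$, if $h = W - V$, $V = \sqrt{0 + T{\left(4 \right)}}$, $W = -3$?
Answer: $36 + 24 i \approx 36.0 + 24.0 i$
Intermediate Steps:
$V = 2 i$ ($V = \sqrt{0 - 4} = \sqrt{-4} = 2 i \approx 2.0 i$)
$y = -6$
$h = -3 - 2 i \approx -3.0 - 2.0 i$
$2 h y = 2 \left(-3 - 2 i\right) \left(-6\right) = \left(-6 - 4 i\right) \left(-6\right) = 36 + 24 i$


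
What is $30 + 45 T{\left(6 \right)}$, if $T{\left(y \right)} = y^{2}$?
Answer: $1650$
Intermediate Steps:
$30 + 45 T{\left(6 \right)} = 30 + 45 \cdot 6^{2} = 30 + 45 \cdot 36 = 30 + 1620 = 1650$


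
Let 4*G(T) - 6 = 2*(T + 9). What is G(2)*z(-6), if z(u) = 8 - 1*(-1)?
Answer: 63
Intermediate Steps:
z(u) = 9 (z(u) = 8 + 1 = 9)
G(T) = 6 + T/2 (G(T) = 3/2 + (2*(T + 9))/4 = 3/2 + (2*(9 + T))/4 = 3/2 + (18 + 2*T)/4 = 3/2 + (9/2 + T/2) = 6 + T/2)
G(2)*z(-6) = (6 + (½)*2)*9 = (6 + 1)*9 = 7*9 = 63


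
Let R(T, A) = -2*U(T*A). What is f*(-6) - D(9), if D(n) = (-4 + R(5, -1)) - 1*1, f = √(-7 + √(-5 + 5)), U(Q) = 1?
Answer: 7 - 6*I*√7 ≈ 7.0 - 15.875*I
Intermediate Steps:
R(T, A) = -2 (R(T, A) = -2*1 = -2)
f = I*√7 (f = √(-7 + √0) = √(-7 + 0) = √(-7) = I*√7 ≈ 2.6458*I)
D(n) = -7 (D(n) = (-4 - 2) - 1*1 = -6 - 1 = -7)
f*(-6) - D(9) = (I*√7)*(-6) - 1*(-7) = -6*I*√7 + 7 = 7 - 6*I*√7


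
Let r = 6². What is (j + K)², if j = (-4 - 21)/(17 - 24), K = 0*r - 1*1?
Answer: 324/49 ≈ 6.6122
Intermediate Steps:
r = 36
K = -1 (K = 0*36 - 1*1 = 0 - 1 = -1)
j = 25/7 (j = -25/(-7) = -25*(-⅐) = 25/7 ≈ 3.5714)
(j + K)² = (25/7 - 1)² = (18/7)² = 324/49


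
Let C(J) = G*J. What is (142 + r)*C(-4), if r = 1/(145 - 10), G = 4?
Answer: -306736/135 ≈ -2272.1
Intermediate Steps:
r = 1/135 ≈ 0.0074074
C(J) = 4*J
(142 + r)*C(-4) = (142 + 1/135)*(4*(-4)) = (19171/135)*(-16) = -306736/135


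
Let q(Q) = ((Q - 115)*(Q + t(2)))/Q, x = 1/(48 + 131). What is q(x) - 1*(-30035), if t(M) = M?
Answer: -2013391/179 ≈ -11248.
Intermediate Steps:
x = 1/179 ≈ 0.0055866
q(Q) = (-115 + Q)*(2 + Q)/Q (q(Q) = ((Q - 115)*(Q + 2))/Q = ((-115 + Q)*(2 + Q))/Q = (-115 + Q)*(2 + Q)/Q)
q(x) - 1*(-30035) = (-113 + 1/179 - 230/1/179) - 1*(-30035) = (-113 + 1/179 - 230*179) + 30035 = (-113 + 1/179 - 41170) + 30035 = -7389656/179 + 30035 = -2013391/179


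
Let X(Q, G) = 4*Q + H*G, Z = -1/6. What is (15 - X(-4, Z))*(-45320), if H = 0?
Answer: -1404920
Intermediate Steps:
Z = -⅙ (Z = -1*⅙ = -⅙ ≈ -0.16667)
X(Q, G) = 4*Q (X(Q, G) = 4*Q + 0*G = 4*Q + 0 = 4*Q)
(15 - X(-4, Z))*(-45320) = (15 - 4*(-4))*(-45320) = (15 - 1*(-16))*(-45320) = (15 + 16)*(-45320) = 31*(-45320) = -1404920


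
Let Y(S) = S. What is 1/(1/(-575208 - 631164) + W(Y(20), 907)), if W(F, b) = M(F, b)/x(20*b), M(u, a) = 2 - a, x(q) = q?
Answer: -273544851/13647310 ≈ -20.044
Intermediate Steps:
W(F, b) = (2 - b)/(20*b) (W(F, b) = (2 - b)/((20*b)) = (2 - b)*(1/(20*b)) = (2 - b)/(20*b))
1/(1/(-575208 - 631164) + W(Y(20), 907)) = 1/(1/(-575208 - 631164) + (1/20)*(2 - 1*907)/907) = 1/(1/(-1206372) + (1/20)*(1/907)*(2 - 907)) = 1/(-1/1206372 + (1/20)*(1/907)*(-905)) = 1/(-1/1206372 - 181/3628) = 1/(-13647310/273544851) = -273544851/13647310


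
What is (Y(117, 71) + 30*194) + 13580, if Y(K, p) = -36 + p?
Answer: 19435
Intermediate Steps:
(Y(117, 71) + 30*194) + 13580 = ((-36 + 71) + 30*194) + 13580 = (35 + 5820) + 13580 = 5855 + 13580 = 19435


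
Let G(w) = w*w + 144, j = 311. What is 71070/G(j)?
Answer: 14214/19373 ≈ 0.73370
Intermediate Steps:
G(w) = 144 + w**2 (G(w) = w**2 + 144 = 144 + w**2)
71070/G(j) = 71070/(144 + 311**2) = 71070/(144 + 96721) = 71070/96865 = 71070*(1/96865) = 14214/19373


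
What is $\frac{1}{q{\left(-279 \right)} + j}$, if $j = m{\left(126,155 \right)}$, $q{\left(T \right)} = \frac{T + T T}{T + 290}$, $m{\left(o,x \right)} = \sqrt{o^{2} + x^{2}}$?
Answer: $\frac{853182}{6011035823} - \frac{121 \sqrt{39901}}{6011035823} \approx 0.00013791$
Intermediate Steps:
$q{\left(T \right)} = \frac{T + T^{2}}{290 + T}$
$j = \sqrt{39901}$ ($j = \sqrt{126^{2} + 155^{2}} = \sqrt{15876 + 24025} = \sqrt{39901} \approx 199.75$)
$\frac{1}{q{\left(-279 \right)} + j} = \frac{1}{- \frac{279 \left(1 - 279\right)}{290 - 279} + \sqrt{39901}} = \frac{1}{\left(-279\right) \frac{1}{11} \left(-278\right) + \sqrt{39901}} = \frac{1}{\frac{77562}{11} + \sqrt{39901}}$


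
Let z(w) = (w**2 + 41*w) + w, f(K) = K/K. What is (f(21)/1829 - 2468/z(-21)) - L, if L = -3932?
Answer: 3176022361/806589 ≈ 3937.6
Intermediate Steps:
f(K) = 1
z(w) = w**2 + 42*w
(f(21)/1829 - 2468/z(-21)) - L = (1/1829 - 2468*(-1/(21*(42 - 21)))) - 1*(-3932) = (1*(1/1829) - 2468/((-21*21))) + 3932 = (1/1829 - 2468/(-441)) + 3932 = (1/1829 - 2468*(-1/441)) + 3932 = (1/1829 + 2468/441) + 3932 = 4514413/806589 + 3932 = 3176022361/806589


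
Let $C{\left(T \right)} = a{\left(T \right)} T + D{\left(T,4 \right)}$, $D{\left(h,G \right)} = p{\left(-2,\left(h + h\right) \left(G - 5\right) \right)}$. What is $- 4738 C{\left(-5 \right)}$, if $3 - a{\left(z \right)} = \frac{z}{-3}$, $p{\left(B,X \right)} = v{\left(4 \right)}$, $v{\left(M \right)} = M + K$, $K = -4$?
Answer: $\frac{94760}{3} \approx 31587.0$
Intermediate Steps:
$v{\left(M \right)} = -4 + M$ ($v{\left(M \right)} = M - 4 = -4 + M$)
$p{\left(B,X \right)} = 0$ ($p{\left(B,X \right)} = -4 + 4 = 0$)
$D{\left(h,G \right)} = 0$
$a{\left(z \right)} = 3 + \frac{z}{3}$ ($a{\left(z \right)} = 3 - \frac{z}{-3} = 3 - z \left(- \frac{1}{3}\right) = 3 - - \frac{z}{3} = 3 + \frac{z}{3}$)
$C{\left(T \right)} = T \left(3 + \frac{T}{3}\right)$ ($C{\left(T \right)} = \left(3 + \frac{T}{3}\right) T + 0 = T \left(3 + \frac{T}{3}\right) + 0 = T \left(3 + \frac{T}{3}\right)$)
$- 4738 C{\left(-5 \right)} = - 4738 \cdot \frac{1}{3} \left(-5\right) \left(9 - 5\right) = - 4738 \cdot \frac{1}{3} \left(-5\right) 4 = \left(-4738\right) \left(- \frac{20}{3}\right) = \frac{94760}{3}$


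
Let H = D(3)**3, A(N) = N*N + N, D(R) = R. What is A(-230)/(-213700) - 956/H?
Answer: -20571929/576990 ≈ -35.654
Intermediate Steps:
A(N) = N + N**2 (A(N) = N**2 + N = N + N**2)
H = 27 (H = 3**3 = 27)
A(-230)/(-213700) - 956/H = -230*(1 - 230)/(-213700) - 956/27 = -230*(-229)*(-1/213700) - 956*1/27 = 52670*(-1/213700) - 956/27 = -5267/21370 - 956/27 = -20571929/576990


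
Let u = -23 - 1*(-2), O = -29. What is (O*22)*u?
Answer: 13398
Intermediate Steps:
u = -21 (u = -23 + 2 = -21)
(O*22)*u = -29*22*(-21) = -638*(-21) = 13398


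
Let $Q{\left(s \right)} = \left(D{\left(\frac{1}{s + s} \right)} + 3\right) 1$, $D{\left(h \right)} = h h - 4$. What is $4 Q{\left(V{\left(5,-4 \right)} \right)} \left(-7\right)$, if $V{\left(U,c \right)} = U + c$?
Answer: $21$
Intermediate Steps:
$D{\left(h \right)} = -4 + h^{2}$ ($D{\left(h \right)} = h^{2} - 4 = -4 + h^{2}$)
$Q{\left(s \right)} = -1 + \frac{1}{4 s^{2}}$ ($Q{\left(s \right)} = \left(\left(-4 + \left(\frac{1}{s + s}\right)^{2}\right) + 3\right) 1 = \left(\left(-4 + \left(\frac{1}{2 s}\right)^{2}\right) + 3\right) 1 = \left(\left(-4 + \frac{1}{4 s^{2}}\right) + 3\right) 1 = \left(-1 + \frac{1}{4 s^{2}}\right) 1 = -1 + \frac{1}{4 s^{2}}$)
$4 Q{\left(V{\left(5,-4 \right)} \right)} \left(-7\right) = 4 \left(-1 + \frac{1}{4 \left(5 - 4\right)^{2}}\right) \left(-7\right) = 4 \left(-1 + \frac{1}{4 \cdot 1}\right) \left(-7\right) = 4 \left(-1 + \frac{1}{4} \cdot 1\right) \left(-7\right) = 4 \left(-1 + \frac{1}{4}\right) \left(-7\right) = 4 \left(- \frac{3}{4}\right) \left(-7\right) = \left(-3\right) \left(-7\right) = 21$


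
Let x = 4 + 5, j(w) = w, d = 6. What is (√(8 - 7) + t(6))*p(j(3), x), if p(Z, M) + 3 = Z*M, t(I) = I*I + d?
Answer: 1032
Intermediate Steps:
x = 9
t(I) = 6 + I² (t(I) = I*I + 6 = I² + 6 = 6 + I²)
p(Z, M) = -3 + M*Z (p(Z, M) = -3 + Z*M = -3 + M*Z)
(√(8 - 7) + t(6))*p(j(3), x) = (√(8 - 7) + (6 + 6²))*(-3 + 9*3) = (√1 + (6 + 36))*(-3 + 27) = (1 + 42)*24 = 43*24 = 1032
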